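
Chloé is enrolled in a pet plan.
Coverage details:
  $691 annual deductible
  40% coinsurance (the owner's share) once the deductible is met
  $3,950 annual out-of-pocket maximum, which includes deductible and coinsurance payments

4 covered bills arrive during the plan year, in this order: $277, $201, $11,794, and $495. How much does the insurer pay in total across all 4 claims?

Bill 1, $277: entire amount goes to the deductible. Owner owes $277 (running OOP $277). Plan pays $277 − $277 = $0.
Bill 2, $201: fully absorbed by the deductible. Cost to owner: $201. OOP to date $478. Insurer: $201 − $201 = $0.
Bill 3, $11,794: $213 to deductible, leaving $11,581; 40% of $11,581 = $4,632.40. Together that's $213 + $4,632.40 = $4,845.40. OOP would hit $5,323.40 > $3,950, so the cap limits the owner to $3,950 − $478 = $3,472. Insurer: $11,794 − $3,472 = $8,322.
Bill 4, $495: deductible met; 40% of $495 = $198. That would push OOP to $4,148, over the $3,950 cap, so owner pays $3,950 − $3,950 = $0. Insurer: $495 − $0 = $495.
Insurer total: $0 + $0 + $8,322 + $495 = $8,817.

$8,817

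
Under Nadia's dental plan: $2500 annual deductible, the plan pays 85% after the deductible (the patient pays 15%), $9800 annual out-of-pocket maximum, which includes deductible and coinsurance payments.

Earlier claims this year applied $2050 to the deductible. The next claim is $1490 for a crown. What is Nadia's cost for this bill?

$2050 of the $2500 deductible is already met, leaving $450.
After the $450 deductible portion, $1490 − $450 = $1040 is subject to coinsurance.
Coinsurance: $1040 × 15% = $156.
That puts the patient's cost at $450 + $156 = $606 before any cap.
Total out-of-pocket so far would be $2050 + $606 = $2656, below the $9800 cap — no reduction.

$606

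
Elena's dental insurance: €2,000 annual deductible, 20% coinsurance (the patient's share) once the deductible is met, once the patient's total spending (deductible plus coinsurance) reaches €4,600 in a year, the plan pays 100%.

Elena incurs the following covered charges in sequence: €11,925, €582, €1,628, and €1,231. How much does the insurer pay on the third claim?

€1,302.40

Claim 1 — €11,925: €2,000 finishes the deductible; €9,925 goes to coinsurance; patient's 20% is €1,985. Patient owes €3,985 (running OOP €3,985). Plan pays €11,925 − €3,985 = €7,940.
Claim 2 — €582: deductible already satisfied, so patient's share is 20% × €582 = €116.40. Patient pays €116.40; OOP now €4,101.40. Insurer: €582 − €116.40 = €465.60.
Claim 3 — €1,628: deductible met; 20% of €1,628 = €325.60. Patient owes €325.60 (running OOP €4,427). Insurer: €1,628 − €325.60 = €1,302.40.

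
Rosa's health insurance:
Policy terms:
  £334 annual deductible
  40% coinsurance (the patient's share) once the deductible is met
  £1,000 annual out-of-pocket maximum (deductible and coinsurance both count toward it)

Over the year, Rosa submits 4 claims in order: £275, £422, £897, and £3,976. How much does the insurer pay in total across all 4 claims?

£4,570

#1 (£275): entire amount goes to the deductible. Patient owes £275 (running OOP £275). Insurer: £275 − £275 = £0.
#2 (£422): £59 to deductible, leaving £363; coinsurance £363 × 40% = £145.20. Cost to patient: £204.20. OOP to date £479.20. Plan pays £422 − £204.20 = £217.80.
#3 (£897): 40% coinsurance on £897 = £358.80. Patient pays £358.80; OOP now £838. Plan pays £897 − £358.80 = £538.20.
#4 (£3,976): deductible already satisfied, so patient's share is 40% × £3,976 = £1,590.40. OOP would hit £2,428.40 > £1,000, so the cap limits the patient to £1,000 − £838 = £162. Insurer: £3,976 − £162 = £3,814.
Insurer total: £0 + £217.80 + £538.20 + £3,814 = £4,570.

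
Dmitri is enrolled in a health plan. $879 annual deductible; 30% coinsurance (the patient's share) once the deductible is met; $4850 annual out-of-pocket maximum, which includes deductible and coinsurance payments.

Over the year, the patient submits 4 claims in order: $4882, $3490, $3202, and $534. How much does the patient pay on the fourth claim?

Claim 1 ($4882): deductible takes $879, $4003 remains; patient's 30% is $1200.90. Patient owes $2079.90 (running OOP $2079.90).
Claim 2 ($3490): 30% coinsurance on $3490 = $1047. Patient pays $1047; OOP now $3126.90.
Claim 3 ($3202): deductible already satisfied, so patient's share is 30% × $3202 = $960.60. Patient owes $960.60 (running OOP $4087.50).
Claim 4 ($534): deductible met; 30% of $534 = $160.20. Patient owes $160.20 (running OOP $4247.70).

$160.20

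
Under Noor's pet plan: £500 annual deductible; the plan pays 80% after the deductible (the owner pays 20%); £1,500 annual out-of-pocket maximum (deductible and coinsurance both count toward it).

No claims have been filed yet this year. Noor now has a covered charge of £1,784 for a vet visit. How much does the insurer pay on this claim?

Deductible not yet touched, so the first £500 of the bill goes to the deductible.
That leaves £1,784 − £500 = £1,284 for coinsurance.
Coinsurance: £1,284 × 20% = £256.80.
Owner responsibility before any cap: £500 + £256.80 = £756.80.
Total out-of-pocket so far would be £0 + £756.80 = £756.80, below the £1,500 cap — no reduction.
The plan picks up £1,784 − £756.80 = £1,027.20.

£1,027.20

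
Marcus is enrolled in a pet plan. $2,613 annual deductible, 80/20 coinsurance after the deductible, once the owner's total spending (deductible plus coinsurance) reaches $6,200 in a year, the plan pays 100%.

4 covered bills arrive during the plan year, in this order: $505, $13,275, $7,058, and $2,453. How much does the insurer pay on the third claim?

Claim 1 ($505): all of it applies to the deductible. Owner owes $505 (running OOP $505). Insurer: $505 − $505 = $0.
Claim 2 ($13,275): $2,108 to deductible, leaving $11,167; 20% of $11,167 = $2,233.40. Cost to owner: $4,341.40. OOP to date $4,846.40. Insurer: $13,275 − $4,341.40 = $8,933.60.
Claim 3 ($7,058): 20% coinsurance on $7,058 = $1,411.60. OOP would hit $6,258 > $6,200, so the cap limits the owner to $6,200 − $4,846.40 = $1,353.60. Insurer: $7,058 − $1,353.60 = $5,704.40.

$5,704.40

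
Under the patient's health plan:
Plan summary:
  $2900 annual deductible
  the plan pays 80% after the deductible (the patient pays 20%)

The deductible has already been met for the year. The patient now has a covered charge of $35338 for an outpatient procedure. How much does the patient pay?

With the deductible met, the entire $35338 is subject to coinsurance.
Coinsurance: $35338 × 20% = $7067.60.

$7067.60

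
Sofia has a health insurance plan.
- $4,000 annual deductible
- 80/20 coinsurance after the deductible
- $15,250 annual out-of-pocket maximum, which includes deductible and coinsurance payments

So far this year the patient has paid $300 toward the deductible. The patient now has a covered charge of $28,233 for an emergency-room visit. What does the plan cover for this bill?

$19,626.40

$300 of the $4,000 deductible is already met, leaving $3,700.
That leaves $28,233 − $3,700 = $24,533 for coinsurance.
Patient's 20% share of $24,533 is $4,906.60.
That puts the patient's cost at $3,700 + $4,906.60 = $8,606.60 before any cap.
Cumulative spending $300 + $8,606.60 = $8,906.60 stays under the $15,250 maximum.
The insurer covers the remainder: $28,233 − $8,606.60 = $19,626.40.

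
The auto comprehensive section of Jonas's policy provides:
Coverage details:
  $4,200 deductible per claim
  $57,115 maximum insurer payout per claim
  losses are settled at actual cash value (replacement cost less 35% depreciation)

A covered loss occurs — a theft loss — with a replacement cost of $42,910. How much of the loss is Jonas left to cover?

At 35% depreciation, ACV = $42,910 − $15,018.50 = $27,891.50.
After the deductible, $27,891.50 − $4,200 = $23,691.50 remains.
That's under the $57,115 cap, so the insurer reimburses the full $23,691.50.
Out of pocket: $42,910 − $23,691.50 = $19,218.50.

$19,218.50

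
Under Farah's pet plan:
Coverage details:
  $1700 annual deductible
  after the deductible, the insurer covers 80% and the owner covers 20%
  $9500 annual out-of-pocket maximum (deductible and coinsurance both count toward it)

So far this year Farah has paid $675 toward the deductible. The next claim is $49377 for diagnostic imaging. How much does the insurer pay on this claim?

$40552

Remaining deductible: $1700 − $675 = $1025.
After the $1025 deductible portion, $49377 − $1025 = $48352 is subject to coinsurance.
Coinsurance: $48352 × 20% = $9670.40.
Owner responsibility before any cap: $1025 + $9670.40 = $10695.40.
Year-to-date out-of-pocket would reach $675 + $10695.40 = $11370.40, above the $9500 maximum, so the owner pays only $9500 − $675 = $8825.
Insurer pays the balance: $49377 − $8825 = $40552.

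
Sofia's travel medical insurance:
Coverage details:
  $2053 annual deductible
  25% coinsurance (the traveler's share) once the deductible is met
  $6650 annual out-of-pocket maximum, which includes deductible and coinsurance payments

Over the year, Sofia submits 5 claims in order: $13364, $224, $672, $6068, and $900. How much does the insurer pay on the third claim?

Claim 1 ($13364): $2053 finishes the deductible; $11311 goes to coinsurance; 25% of $11311 = $2827.75. Traveler pays $4880.75; OOP now $4880.75. Insurer: $13364 − $4880.75 = $8483.25.
Claim 2 ($224): 25% coinsurance on $224 = $56. Traveler pays $56; OOP now $4936.75. Insurer: $224 − $56 = $168.
Claim 3 ($672): deductible already satisfied, so traveler's share is 25% × $672 = $168. Traveler owes $168 (running OOP $5104.75). Plan pays $672 − $168 = $504.

$504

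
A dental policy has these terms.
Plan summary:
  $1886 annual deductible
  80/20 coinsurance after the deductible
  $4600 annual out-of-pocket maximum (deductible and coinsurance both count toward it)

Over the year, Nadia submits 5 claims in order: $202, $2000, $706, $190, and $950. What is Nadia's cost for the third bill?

#1 ($202): entire amount goes to the deductible. Patient pays $202; OOP now $202.
#2 ($2000): deductible takes $1684, $316 remains; patient's 20% is $63.20. Cost to patient: $1747.20. OOP to date $1949.20.
#3 ($706): 20% coinsurance on $706 = $141.20. Patient pays $141.20; OOP now $2090.40.

$141.20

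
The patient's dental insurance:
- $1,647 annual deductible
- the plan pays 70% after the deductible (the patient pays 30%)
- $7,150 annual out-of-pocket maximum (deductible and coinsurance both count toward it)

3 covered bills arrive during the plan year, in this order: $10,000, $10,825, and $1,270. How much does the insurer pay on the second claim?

$7,827.90

Claim 1 ($10,000): $1,647 to deductible, leaving $8,353; patient's 30% is $2,505.90. Patient owes $4,152.90 (running OOP $4,152.90). Insurer: $10,000 − $4,152.90 = $5,847.10.
Claim 2 ($10,825): deductible met; 30% of $10,825 = $3,247.50. Adding that to $4,152.90 gives $7,400.40, past the $7,150 cap; patient pays only $7,150 − $4,152.90 = $2,997.10. Insurer: $10,825 − $2,997.10 = $7,827.90.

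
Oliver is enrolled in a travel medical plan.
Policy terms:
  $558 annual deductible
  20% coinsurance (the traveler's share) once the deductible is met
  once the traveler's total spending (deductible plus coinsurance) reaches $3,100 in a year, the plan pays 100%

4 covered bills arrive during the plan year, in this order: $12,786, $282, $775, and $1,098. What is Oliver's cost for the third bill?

Claim 1 — $12,786: deductible takes $558, $12,228 remains; coinsurance $12,228 × 20% = $2,445.60. Cost to traveler: $3,003.60. OOP to date $3,003.60.
Claim 2 — $282: deductible met; 20% of $282 = $56.40. Traveler pays $56.40; OOP now $3,060.
Claim 3 — $775: deductible already satisfied, so traveler's share is 20% × $775 = $155. That would push OOP to $3,215, over the $3,100 cap, so traveler pays $3,100 − $3,060 = $40.

$40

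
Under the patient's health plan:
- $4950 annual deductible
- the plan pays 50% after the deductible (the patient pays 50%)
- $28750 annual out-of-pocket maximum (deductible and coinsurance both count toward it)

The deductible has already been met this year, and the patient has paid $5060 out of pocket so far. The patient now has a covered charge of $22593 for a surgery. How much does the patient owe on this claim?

With the deductible met, the entire $22593 is subject to coinsurance.
Coinsurance: $22593 × 50% = $11296.50.
Total out-of-pocket so far would be $5060 + $11296.50 = $16356.50, below the $28750 cap — no reduction.

$11296.50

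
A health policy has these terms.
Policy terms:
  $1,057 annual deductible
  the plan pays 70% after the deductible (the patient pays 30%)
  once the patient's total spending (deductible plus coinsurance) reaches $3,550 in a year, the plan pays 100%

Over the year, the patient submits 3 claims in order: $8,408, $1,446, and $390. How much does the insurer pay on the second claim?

#1 ($8,408): deductible takes $1,057, $7,351 remains; 30% of $7,351 = $2,205.30. Cost to patient: $3,262.30. OOP to date $3,262.30. Insurer: $8,408 − $3,262.30 = $5,145.70.
#2 ($1,446): deductible met; 30% of $1,446 = $433.80. That would push OOP to $3,696.10, over the $3,550 cap, so patient pays $3,550 − $3,262.30 = $287.70. Plan pays $1,446 − $287.70 = $1,158.30.

$1,158.30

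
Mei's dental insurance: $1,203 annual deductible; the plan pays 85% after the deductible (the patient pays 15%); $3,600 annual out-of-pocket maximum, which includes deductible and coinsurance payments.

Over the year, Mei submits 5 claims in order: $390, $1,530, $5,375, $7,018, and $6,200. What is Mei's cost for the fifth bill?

#1 ($390): entire amount goes to the deductible. Patient owes $390 (running OOP $390).
#2 ($1,530): deductible takes $813, $717 remains; 15% of $717 = $107.55. Patient pays $920.55; OOP now $1,310.55.
#3 ($5,375): deductible already satisfied, so patient's share is 15% × $5,375 = $806.25. Cost to patient: $806.25. OOP to date $2,116.80.
#4 ($7,018): deductible already satisfied, so patient's share is 15% × $7,018 = $1,052.70. Cost to patient: $1,052.70. OOP to date $3,169.50.
#5 ($6,200): 15% coinsurance on $6,200 = $930. Adding that to $3,169.50 gives $4,099.50, past the $3,600 cap; patient pays only $3,600 − $3,169.50 = $430.50.

$430.50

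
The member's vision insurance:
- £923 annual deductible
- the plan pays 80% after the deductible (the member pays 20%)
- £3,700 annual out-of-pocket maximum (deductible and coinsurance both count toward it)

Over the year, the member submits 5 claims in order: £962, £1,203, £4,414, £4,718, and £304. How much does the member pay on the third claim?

Claim 1 (£962): £923 finishes the deductible; £39 goes to coinsurance; 20% of £39 = £7.80. Member pays £930.80; OOP now £930.80.
Claim 2 (£1,203): deductible already satisfied, so member's share is 20% × £1,203 = £240.60. Member owes £240.60 (running OOP £1,171.40).
Claim 3 (£4,414): deductible met; 20% of £4,414 = £882.80. Member pays £882.80; OOP now £2,054.20.

£882.80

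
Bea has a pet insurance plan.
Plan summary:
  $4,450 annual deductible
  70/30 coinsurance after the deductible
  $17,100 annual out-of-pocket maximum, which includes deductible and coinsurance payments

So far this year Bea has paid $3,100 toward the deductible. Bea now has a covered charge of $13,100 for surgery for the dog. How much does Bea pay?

$4,875

Deductible still to meet: $4,450 − $3,100 = $1,350.
The remaining $11,750 (= $13,100 − $1,350) moves to coinsurance.
Coinsurance: $11,750 × 30% = $3,525.
Owner responsibility before any cap: $1,350 + $3,525 = $4,875.
Cumulative spending $3,100 + $4,875 = $7,975 stays under the $17,100 maximum.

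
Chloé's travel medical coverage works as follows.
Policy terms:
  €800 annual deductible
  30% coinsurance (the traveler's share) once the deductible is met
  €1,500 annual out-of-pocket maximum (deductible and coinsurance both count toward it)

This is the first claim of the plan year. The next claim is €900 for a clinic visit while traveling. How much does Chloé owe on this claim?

The full €800 deductible is still open; €800 of this bill applies to it.
The remaining €100 (= €900 − €800) moves to coinsurance.
30% of €100 = €30 falls to the traveler.
That puts the traveler's cost at €800 + €30 = €830 before any cap.
Total out-of-pocket so far would be €0 + €830 = €830, below the €1,500 cap — no reduction.

€830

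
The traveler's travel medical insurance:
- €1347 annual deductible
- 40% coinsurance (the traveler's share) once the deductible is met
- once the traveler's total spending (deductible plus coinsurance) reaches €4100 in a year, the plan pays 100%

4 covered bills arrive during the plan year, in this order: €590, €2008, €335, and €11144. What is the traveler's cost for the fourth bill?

Bill 1, €590: all of it applies to the deductible. Traveler pays €590; OOP now €590.
Bill 2, €2008: deductible takes €757, €1251 remains; traveler's 40% is €500.40. Traveler pays €1257.40; OOP now €1847.40.
Bill 3, €335: 40% coinsurance on €335 = €134. Cost to traveler: €134. OOP to date €1981.40.
Bill 4, €11144: deductible already satisfied, so traveler's share is 40% × €11144 = €4457.60. Adding that to €1981.40 gives €6439, past the €4100 cap; traveler pays only €4100 − €1981.40 = €2118.60.

€2118.60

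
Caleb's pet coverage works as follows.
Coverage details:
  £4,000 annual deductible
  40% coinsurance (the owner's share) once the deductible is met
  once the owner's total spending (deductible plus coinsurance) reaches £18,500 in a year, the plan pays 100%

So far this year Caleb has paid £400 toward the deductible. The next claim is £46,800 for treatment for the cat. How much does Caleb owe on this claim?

£18,100

Deductible still to meet: £4,000 − £400 = £3,600.
That leaves £46,800 − £3,600 = £43,200 for coinsurance.
Coinsurance: £43,200 × 40% = £17,280.
Owner responsibility before any cap: £3,600 + £17,280 = £20,880.
That would bring total out-of-pocket to £21,280, past the £18,500 cap. The owner is capped at £18,500 − £400 = £18,100 on this claim.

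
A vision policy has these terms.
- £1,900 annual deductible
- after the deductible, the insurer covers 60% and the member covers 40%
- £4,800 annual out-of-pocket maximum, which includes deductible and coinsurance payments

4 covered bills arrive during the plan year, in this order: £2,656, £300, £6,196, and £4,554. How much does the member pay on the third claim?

#1 (£2,656): deductible takes £1,900, £756 remains; 40% of £756 = £302.40. Cost to member: £2,202.40. OOP to date £2,202.40.
#2 (£300): 40% coinsurance on £300 = £120. Member owes £120 (running OOP £2,322.40).
#3 (£6,196): 40% coinsurance on £6,196 = £2,478.40. That would push OOP to £4,800.80, over the £4,800 cap, so member pays £4,800 − £2,322.40 = £2,477.60.

£2,477.60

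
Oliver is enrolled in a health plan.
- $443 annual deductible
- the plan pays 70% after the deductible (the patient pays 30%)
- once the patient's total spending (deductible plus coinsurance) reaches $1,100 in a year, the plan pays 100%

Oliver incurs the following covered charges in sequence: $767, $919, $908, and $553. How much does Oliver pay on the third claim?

$272.40

#1 ($767): deductible takes $443, $324 remains; patient's 30% is $97.20. Cost to patient: $540.20. OOP to date $540.20.
#2 ($919): deductible met; 30% of $919 = $275.70. Patient owes $275.70 (running OOP $815.90).
#3 ($908): deductible met; 30% of $908 = $272.40. Patient pays $272.40; OOP now $1,088.30.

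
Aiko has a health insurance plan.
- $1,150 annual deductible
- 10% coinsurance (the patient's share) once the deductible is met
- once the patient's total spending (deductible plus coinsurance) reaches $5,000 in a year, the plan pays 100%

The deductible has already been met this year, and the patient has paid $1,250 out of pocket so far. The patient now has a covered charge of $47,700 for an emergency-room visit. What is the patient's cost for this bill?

$3,750

With the deductible met, the entire $47,700 is subject to coinsurance.
Patient's 10% share of $47,700 is $4,770.
Year-to-date out-of-pocket would reach $1,250 + $4,770 = $6,020, above the $5,000 maximum, so the patient pays only $5,000 − $1,250 = $3,750.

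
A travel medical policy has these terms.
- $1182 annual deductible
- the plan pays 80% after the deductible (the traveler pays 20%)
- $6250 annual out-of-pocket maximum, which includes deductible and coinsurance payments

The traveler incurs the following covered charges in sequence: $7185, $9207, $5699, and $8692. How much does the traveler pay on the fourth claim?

#1 ($7185): deductible takes $1182, $6003 remains; 20% of $6003 = $1200.60. Traveler pays $2382.60; OOP now $2382.60.
#2 ($9207): deductible already satisfied, so traveler's share is 20% × $9207 = $1841.40. Traveler owes $1841.40 (running OOP $4224).
#3 ($5699): deductible met; 20% of $5699 = $1139.80. Traveler pays $1139.80; OOP now $5363.80.
#4 ($8692): deductible met; 20% of $8692 = $1738.40. OOP would hit $7102.20 > $6250, so the cap limits the traveler to $6250 − $5363.80 = $886.20.

$886.20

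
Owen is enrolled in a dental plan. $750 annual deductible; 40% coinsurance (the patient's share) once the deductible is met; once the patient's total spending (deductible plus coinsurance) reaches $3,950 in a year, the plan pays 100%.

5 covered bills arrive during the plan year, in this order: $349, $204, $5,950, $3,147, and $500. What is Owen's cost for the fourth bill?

Claim 1 — $349: entire amount goes to the deductible. Cost to patient: $349. OOP to date $349.
Claim 2 — $204: entire amount goes to the deductible. Patient pays $204; OOP now $553.
Claim 3 — $5,950: deductible takes $197, $5,753 remains; coinsurance $5,753 × 40% = $2,301.20. Patient owes $2,498.20 (running OOP $3,051.20).
Claim 4 — $3,147: deductible met; 40% of $3,147 = $1,258.80. OOP would hit $4,310 > $3,950, so the cap limits the patient to $3,950 − $3,051.20 = $898.80.

$898.80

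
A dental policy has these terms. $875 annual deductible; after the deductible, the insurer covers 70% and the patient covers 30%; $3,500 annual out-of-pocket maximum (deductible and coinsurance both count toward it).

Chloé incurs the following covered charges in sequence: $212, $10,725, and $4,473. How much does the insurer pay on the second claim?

$7,437

#1 ($212): entire amount goes to the deductible. Cost to patient: $212. OOP to date $212. Plan pays $212 − $212 = $0.
#2 ($10,725): deductible takes $663, $10,062 remains; coinsurance $10,062 × 30% = $3,018.60. Together that's $663 + $3,018.60 = $3,681.60. Adding that to $212 gives $3,893.60, past the $3,500 cap; patient pays only $3,500 − $212 = $3,288. Plan pays $10,725 − $3,288 = $7,437.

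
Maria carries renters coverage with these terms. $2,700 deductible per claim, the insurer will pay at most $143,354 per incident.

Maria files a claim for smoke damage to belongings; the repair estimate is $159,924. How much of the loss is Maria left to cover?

$16,570

After the deductible, $159,924 − $2,700 = $157,224 remains.
$157,224 exceeds the $143,354 limit, so the insurer pays the limit: $143,354.
Out of pocket: $159,924 − $143,354 = $16,570.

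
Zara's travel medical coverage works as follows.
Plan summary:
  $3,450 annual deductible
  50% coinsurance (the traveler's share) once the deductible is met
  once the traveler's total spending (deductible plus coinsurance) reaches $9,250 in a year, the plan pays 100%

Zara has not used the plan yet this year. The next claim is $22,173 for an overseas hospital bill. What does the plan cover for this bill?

$12,923

The full $3,450 deductible is still open; $3,450 of this bill applies to it.
That leaves $22,173 − $3,450 = $18,723 for coinsurance.
Coinsurance: $18,723 × 50% = $9,361.50.
So the traveler owes $3,450 + $9,361.50 = $12,811.50 before any cap.
That would bring total out-of-pocket to $12,811.50, past the $9,250 cap. The traveler is capped at $9,250 − $0 = $9,250 on this claim.
Insurer pays the balance: $22,173 − $9,250 = $12,923.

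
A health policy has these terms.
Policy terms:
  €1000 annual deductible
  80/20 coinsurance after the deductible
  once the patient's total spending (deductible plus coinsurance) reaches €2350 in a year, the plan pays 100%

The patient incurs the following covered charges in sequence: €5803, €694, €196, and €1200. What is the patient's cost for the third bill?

€39.20

Bill 1, €5803: deductible takes €1000, €4803 remains; patient's 20% is €960.60. Patient pays €1960.60; OOP now €1960.60.
Bill 2, €694: 20% coinsurance on €694 = €138.80. Patient owes €138.80 (running OOP €2099.40).
Bill 3, €196: deductible met; 20% of €196 = €39.20. Cost to patient: €39.20. OOP to date €2138.60.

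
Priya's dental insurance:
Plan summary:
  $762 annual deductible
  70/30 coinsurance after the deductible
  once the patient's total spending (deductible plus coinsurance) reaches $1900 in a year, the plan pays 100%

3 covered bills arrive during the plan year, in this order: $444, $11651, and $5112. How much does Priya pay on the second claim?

$1456

#1 ($444): entire amount goes to the deductible. Patient pays $444; OOP now $444.
#2 ($11651): $318 to deductible, leaving $11333; 30% of $11333 = $3399.90. Together that's $318 + $3399.90 = $3717.90. OOP would hit $4161.90 > $1900, so the cap limits the patient to $1900 − $444 = $1456.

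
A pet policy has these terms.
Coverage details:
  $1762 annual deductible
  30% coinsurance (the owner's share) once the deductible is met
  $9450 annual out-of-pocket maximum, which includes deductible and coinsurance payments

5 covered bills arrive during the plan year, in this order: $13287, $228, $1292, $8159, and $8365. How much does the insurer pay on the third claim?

Claim 1 ($13287): $1762 to deductible, leaving $11525; owner's 30% is $3457.50. Owner pays $5219.50; OOP now $5219.50. Insurer: $13287 − $5219.50 = $8067.50.
Claim 2 ($228): deductible met; 30% of $228 = $68.40. Owner owes $68.40 (running OOP $5287.90). Plan pays $228 − $68.40 = $159.60.
Claim 3 ($1292): deductible met; 30% of $1292 = $387.60. Cost to owner: $387.60. OOP to date $5675.50. Insurer: $1292 − $387.60 = $904.40.

$904.40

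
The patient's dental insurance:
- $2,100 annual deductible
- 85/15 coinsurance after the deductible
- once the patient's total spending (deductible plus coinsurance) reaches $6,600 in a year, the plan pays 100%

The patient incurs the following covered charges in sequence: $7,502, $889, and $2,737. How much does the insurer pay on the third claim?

Claim 1 ($7,502): deductible takes $2,100, $5,402 remains; coinsurance $5,402 × 15% = $810.30. Cost to patient: $2,910.30. OOP to date $2,910.30. Plan pays $7,502 − $2,910.30 = $4,591.70.
Claim 2 ($889): 15% coinsurance on $889 = $133.35. Patient pays $133.35; OOP now $3,043.65. Insurer: $889 − $133.35 = $755.65.
Claim 3 ($2,737): deductible met; 15% of $2,737 = $410.55. Patient pays $410.55; OOP now $3,454.20. Plan pays $2,737 − $410.55 = $2,326.45.

$2,326.45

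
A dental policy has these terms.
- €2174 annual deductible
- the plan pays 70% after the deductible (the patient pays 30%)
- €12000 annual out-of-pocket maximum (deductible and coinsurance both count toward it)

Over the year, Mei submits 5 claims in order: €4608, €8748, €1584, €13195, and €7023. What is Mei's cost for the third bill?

Bill 1, €4608: €2174 finishes the deductible; €2434 goes to coinsurance; patient's 30% is €730.20. Patient owes €2904.20 (running OOP €2904.20).
Bill 2, €8748: deductible already satisfied, so patient's share is 30% × €8748 = €2624.40. Patient pays €2624.40; OOP now €5528.60.
Bill 3, €1584: deductible met; 30% of €1584 = €475.20. Cost to patient: €475.20. OOP to date €6003.80.

€475.20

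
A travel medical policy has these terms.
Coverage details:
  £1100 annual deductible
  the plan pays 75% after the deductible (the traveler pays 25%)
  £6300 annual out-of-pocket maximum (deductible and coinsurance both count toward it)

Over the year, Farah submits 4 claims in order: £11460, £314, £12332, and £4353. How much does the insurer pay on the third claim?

£9800.50

Claim 1 — £11460: £1100 finishes the deductible; £10360 goes to coinsurance; traveler's 25% is £2590. Traveler owes £3690 (running OOP £3690). Plan pays £11460 − £3690 = £7770.
Claim 2 — £314: deductible already satisfied, so traveler's share is 25% × £314 = £78.50. Cost to traveler: £78.50. OOP to date £3768.50. Insurer: £314 − £78.50 = £235.50.
Claim 3 — £12332: deductible met; 25% of £12332 = £3083. Adding that to £3768.50 gives £6851.50, past the £6300 cap; traveler pays only £6300 − £3768.50 = £2531.50. Plan pays £12332 − £2531.50 = £9800.50.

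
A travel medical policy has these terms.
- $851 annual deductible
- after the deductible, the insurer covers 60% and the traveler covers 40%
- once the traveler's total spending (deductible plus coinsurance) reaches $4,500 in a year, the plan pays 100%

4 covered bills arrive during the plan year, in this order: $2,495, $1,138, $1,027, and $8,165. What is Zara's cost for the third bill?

Claim 1 ($2,495): $851 to deductible, leaving $1,644; coinsurance $1,644 × 40% = $657.60. Cost to traveler: $1,508.60. OOP to date $1,508.60.
Claim 2 ($1,138): deductible met; 40% of $1,138 = $455.20. Cost to traveler: $455.20. OOP to date $1,963.80.
Claim 3 ($1,027): 40% coinsurance on $1,027 = $410.80. Traveler pays $410.80; OOP now $2,374.60.

$410.80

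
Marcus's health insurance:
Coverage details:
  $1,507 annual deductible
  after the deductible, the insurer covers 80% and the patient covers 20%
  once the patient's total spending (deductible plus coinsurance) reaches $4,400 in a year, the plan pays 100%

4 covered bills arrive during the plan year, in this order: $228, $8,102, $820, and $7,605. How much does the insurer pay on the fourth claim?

Claim 1 — $228: fully absorbed by the deductible. Patient owes $228 (running OOP $228). Plan pays $228 − $228 = $0.
Claim 2 — $8,102: $1,279 to deductible, leaving $6,823; patient's 20% is $1,364.60. Cost to patient: $2,643.60. OOP to date $2,871.60. Plan pays $8,102 − $2,643.60 = $5,458.40.
Claim 3 — $820: 20% coinsurance on $820 = $164. Patient owes $164 (running OOP $3,035.60). Insurer: $820 − $164 = $656.
Claim 4 — $7,605: deductible already satisfied, so patient's share is 20% × $7,605 = $1,521. That would push OOP to $4,556.60, over the $4,400 cap, so patient pays $4,400 − $3,035.60 = $1,364.40. Plan pays $7,605 − $1,364.40 = $6,240.60.

$6,240.60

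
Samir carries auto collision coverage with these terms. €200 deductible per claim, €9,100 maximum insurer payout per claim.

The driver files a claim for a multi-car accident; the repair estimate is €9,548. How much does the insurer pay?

After the deductible, €9,548 − €200 = €9,348 remains.
Since €9,348 > €9,100, the payout is capped at €9,100.

€9,100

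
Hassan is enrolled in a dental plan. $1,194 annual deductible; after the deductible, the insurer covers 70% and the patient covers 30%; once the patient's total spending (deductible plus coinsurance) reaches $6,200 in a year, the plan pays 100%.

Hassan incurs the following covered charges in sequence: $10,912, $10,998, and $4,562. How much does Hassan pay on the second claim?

$2,090.60

Claim 1 — $10,912: deductible takes $1,194, $9,718 remains; patient's 30% is $2,915.40. Patient owes $4,109.40 (running OOP $4,109.40).
Claim 2 — $10,998: 30% coinsurance on $10,998 = $3,299.40. That would push OOP to $7,408.80, over the $6,200 cap, so patient pays $6,200 − $4,109.40 = $2,090.60.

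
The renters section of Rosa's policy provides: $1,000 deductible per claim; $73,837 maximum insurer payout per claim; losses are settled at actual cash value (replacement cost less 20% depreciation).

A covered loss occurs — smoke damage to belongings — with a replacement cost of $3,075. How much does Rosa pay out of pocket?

Depreciate 20%: the covered value is $3,075 × 0.8 = $2,460.
Subtract the deductible: $2,460 − $1,000 = $1,460.
$1,460 is within the $73,837 limit, so the insurer pays $1,460.
Tenant's share is the uncovered remainder: $3,075 − $1,460 = $1,615.

$1,615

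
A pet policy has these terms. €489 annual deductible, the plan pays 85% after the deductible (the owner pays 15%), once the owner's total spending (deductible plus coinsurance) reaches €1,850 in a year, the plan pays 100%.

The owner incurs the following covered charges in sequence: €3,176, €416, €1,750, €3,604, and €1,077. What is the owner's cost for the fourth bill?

Claim 1 (€3,176): €489 finishes the deductible; €2,687 goes to coinsurance; owner's 15% is €403.05. Cost to owner: €892.05. OOP to date €892.05.
Claim 2 (€416): 15% coinsurance on €416 = €62.40. Owner owes €62.40 (running OOP €954.45).
Claim 3 (€1,750): deductible met; 15% of €1,750 = €262.50. Cost to owner: €262.50. OOP to date €1,216.95.
Claim 4 (€3,604): 15% coinsurance on €3,604 = €540.60. Owner owes €540.60 (running OOP €1,757.55).

€540.60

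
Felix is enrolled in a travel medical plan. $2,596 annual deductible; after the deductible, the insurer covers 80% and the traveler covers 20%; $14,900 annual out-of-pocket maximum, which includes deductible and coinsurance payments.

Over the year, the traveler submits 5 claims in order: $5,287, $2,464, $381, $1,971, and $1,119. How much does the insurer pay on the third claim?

Claim 1 ($5,287): deductible takes $2,596, $2,691 remains; coinsurance $2,691 × 20% = $538.20. Cost to traveler: $3,134.20. OOP to date $3,134.20. Insurer: $5,287 − $3,134.20 = $2,152.80.
Claim 2 ($2,464): deductible met; 20% of $2,464 = $492.80. Cost to traveler: $492.80. OOP to date $3,627. Plan pays $2,464 − $492.80 = $1,971.20.
Claim 3 ($381): deductible already satisfied, so traveler's share is 20% × $381 = $76.20. Traveler owes $76.20 (running OOP $3,703.20). Plan pays $381 − $76.20 = $304.80.

$304.80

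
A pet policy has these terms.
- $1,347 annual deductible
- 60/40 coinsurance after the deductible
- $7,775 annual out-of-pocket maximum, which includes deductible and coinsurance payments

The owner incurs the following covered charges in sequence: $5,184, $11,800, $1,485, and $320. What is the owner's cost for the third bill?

$173.20

Bill 1, $5,184: $1,347 to deductible, leaving $3,837; coinsurance $3,837 × 40% = $1,534.80. Owner pays $2,881.80; OOP now $2,881.80.
Bill 2, $11,800: 40% coinsurance on $11,800 = $4,720. Owner owes $4,720 (running OOP $7,601.80).
Bill 3, $1,485: deductible already satisfied, so owner's share is 40% × $1,485 = $594. Adding that to $7,601.80 gives $8,195.80, past the $7,775 cap; owner pays only $7,775 − $7,601.80 = $173.20.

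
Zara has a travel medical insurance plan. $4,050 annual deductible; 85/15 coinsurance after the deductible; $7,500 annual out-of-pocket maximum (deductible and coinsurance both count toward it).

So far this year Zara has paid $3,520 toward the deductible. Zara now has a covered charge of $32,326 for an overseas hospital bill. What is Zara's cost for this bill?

$3,980

Remaining deductible: $4,050 − $3,520 = $530.
The remaining $31,796 (= $32,326 − $530) moves to coinsurance.
Coinsurance: $31,796 × 15% = $4,769.40.
So the traveler owes $530 + $4,769.40 = $5,299.40 before any cap.
That would bring total out-of-pocket to $8,819.40, past the $7,500 cap. The traveler is capped at $7,500 − $3,520 = $3,980 on this claim.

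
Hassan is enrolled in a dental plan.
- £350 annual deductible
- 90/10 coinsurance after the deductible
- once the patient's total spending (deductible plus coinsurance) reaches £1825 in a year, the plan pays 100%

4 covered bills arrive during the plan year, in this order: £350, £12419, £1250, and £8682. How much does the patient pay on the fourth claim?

£108.10

Bill 1, £350: all of it applies to the deductible. Cost to patient: £350. OOP to date £350.
Bill 2, £12419: deductible met; 10% of £12419 = £1241.90. Patient owes £1241.90 (running OOP £1591.90).
Bill 3, £1250: deductible met; 10% of £1250 = £125. Cost to patient: £125. OOP to date £1716.90.
Bill 4, £8682: deductible already satisfied, so patient's share is 10% × £8682 = £868.20. That would push OOP to £2585.10, over the £1825 cap, so patient pays £1825 − £1716.90 = £108.10.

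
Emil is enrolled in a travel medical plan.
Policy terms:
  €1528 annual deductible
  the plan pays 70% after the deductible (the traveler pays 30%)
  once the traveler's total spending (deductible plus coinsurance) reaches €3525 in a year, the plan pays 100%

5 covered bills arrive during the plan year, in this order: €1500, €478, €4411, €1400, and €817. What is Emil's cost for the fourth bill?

€420

Claim 1 — €1500: all of it applies to the deductible. Traveler owes €1500 (running OOP €1500).
Claim 2 — €478: deductible takes €28, €450 remains; coinsurance €450 × 30% = €135. Traveler owes €163 (running OOP €1663).
Claim 3 — €4411: deductible already satisfied, so traveler's share is 30% × €4411 = €1323.30. Traveler pays €1323.30; OOP now €2986.30.
Claim 4 — €1400: deductible met; 30% of €1400 = €420. Cost to traveler: €420. OOP to date €3406.30.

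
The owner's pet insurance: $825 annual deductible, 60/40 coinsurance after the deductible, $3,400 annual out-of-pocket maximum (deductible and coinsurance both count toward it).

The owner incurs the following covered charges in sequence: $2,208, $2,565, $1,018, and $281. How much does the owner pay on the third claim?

Claim 1 — $2,208: $825 to deductible, leaving $1,383; owner's 40% is $553.20. Cost to owner: $1,378.20. OOP to date $1,378.20.
Claim 2 — $2,565: deductible already satisfied, so owner's share is 40% × $2,565 = $1,026. Owner owes $1,026 (running OOP $2,404.20).
Claim 3 — $1,018: 40% coinsurance on $1,018 = $407.20. Cost to owner: $407.20. OOP to date $2,811.40.

$407.20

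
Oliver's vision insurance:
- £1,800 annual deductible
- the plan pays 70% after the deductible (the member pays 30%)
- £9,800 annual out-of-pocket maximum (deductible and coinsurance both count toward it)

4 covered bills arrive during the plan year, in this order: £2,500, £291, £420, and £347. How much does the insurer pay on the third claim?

£294

Bill 1, £2,500: £1,800 finishes the deductible; £700 goes to coinsurance; member's 30% is £210. Cost to member: £2,010. OOP to date £2,010. Plan pays £2,500 − £2,010 = £490.
Bill 2, £291: deductible already satisfied, so member's share is 30% × £291 = £87.30. Cost to member: £87.30. OOP to date £2,097.30. Plan pays £291 − £87.30 = £203.70.
Bill 3, £420: deductible already satisfied, so member's share is 30% × £420 = £126. Member pays £126; OOP now £2,223.30. Insurer: £420 − £126 = £294.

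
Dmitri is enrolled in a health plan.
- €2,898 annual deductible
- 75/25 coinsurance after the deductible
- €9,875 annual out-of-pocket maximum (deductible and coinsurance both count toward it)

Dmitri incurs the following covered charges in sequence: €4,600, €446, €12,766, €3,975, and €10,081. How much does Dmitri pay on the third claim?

€3,191.50

Claim 1 — €4,600: €2,898 to deductible, leaving €1,702; 25% of €1,702 = €425.50. Cost to patient: €3,323.50. OOP to date €3,323.50.
Claim 2 — €446: deductible met; 25% of €446 = €111.50. Patient pays €111.50; OOP now €3,435.
Claim 3 — €12,766: deductible already satisfied, so patient's share is 25% × €12,766 = €3,191.50. Patient pays €3,191.50; OOP now €6,626.50.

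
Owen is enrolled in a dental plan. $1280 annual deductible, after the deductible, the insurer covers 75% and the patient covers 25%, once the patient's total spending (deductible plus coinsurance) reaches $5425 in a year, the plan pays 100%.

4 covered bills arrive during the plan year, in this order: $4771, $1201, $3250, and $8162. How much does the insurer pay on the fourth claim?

$6121.50

Bill 1, $4771: $1280 to deductible, leaving $3491; coinsurance $3491 × 25% = $872.75. Cost to patient: $2152.75. OOP to date $2152.75. Plan pays $4771 − $2152.75 = $2618.25.
Bill 2, $1201: deductible already satisfied, so patient's share is 25% × $1201 = $300.25. Cost to patient: $300.25. OOP to date $2453. Plan pays $1201 − $300.25 = $900.75.
Bill 3, $3250: 25% coinsurance on $3250 = $812.50. Patient pays $812.50; OOP now $3265.50. Plan pays $3250 − $812.50 = $2437.50.
Bill 4, $8162: deductible already satisfied, so patient's share is 25% × $8162 = $2040.50. Patient pays $2040.50; OOP now $5306. Insurer: $8162 − $2040.50 = $6121.50.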